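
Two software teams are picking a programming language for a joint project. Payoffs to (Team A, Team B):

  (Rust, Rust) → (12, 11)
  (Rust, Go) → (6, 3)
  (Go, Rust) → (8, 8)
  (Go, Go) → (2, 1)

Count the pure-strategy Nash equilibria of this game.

1

Both Rust: Team A gets 12 (best alternative 8); Team B gets 11 (best alternative 3). Neither deviates — NE.
Both Go is not a NE: Team A would switch to Rust (6 > 2).
No other cell survives both best-response checks, so there is 1 pure NE.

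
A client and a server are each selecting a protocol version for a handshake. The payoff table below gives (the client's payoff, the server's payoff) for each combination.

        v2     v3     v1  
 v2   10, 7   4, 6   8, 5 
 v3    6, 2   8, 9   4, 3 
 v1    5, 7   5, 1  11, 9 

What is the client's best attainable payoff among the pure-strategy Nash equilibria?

11

Both v2 is a pure NE (the client: 10 ≥ 6; the server: 7 ≥ 6). The client gets 10.
Both v3 is a pure NE (the client: 8 ≥ 5; the server: 9 ≥ 3). The client gets 8.
Both v1 is a pure NE (the client: 11 ≥ 8; the server: 9 ≥ 7). The client gets 11.
Every other cell has a profitable deviation for at least one player. Highest of {10, 8, 11} is 11.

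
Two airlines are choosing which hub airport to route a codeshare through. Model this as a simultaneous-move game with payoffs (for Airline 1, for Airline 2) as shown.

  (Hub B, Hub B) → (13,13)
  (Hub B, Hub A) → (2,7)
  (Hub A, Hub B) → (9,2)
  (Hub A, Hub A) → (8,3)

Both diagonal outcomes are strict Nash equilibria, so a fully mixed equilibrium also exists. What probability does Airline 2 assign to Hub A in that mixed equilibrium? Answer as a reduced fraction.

Airline 2's mix q on Hub B must make Airline 1 indifferent between Hub B and Hub A.
Airline 1's payoff from Hub B: 13q + 2(1−q). From Hub A: 9q + 8(1−q).
Set equal: 4q = 6(1−q) → q = 6/10 = 3/5.
Probability on Hub A is 1 − 3/5 = 2/5.

2/5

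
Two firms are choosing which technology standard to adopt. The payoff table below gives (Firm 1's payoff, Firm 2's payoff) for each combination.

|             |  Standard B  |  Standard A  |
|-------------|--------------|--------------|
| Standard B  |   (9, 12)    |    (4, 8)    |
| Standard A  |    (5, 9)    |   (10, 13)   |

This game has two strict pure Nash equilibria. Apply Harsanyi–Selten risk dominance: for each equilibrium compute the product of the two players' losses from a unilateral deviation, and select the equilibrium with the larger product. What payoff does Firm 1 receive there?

10

At both Standard B: Firm 1 loses 9 − 5 = 4 by deviating; Firm 2 loses 12 − 8 = 4. Product = 4·4 = 16.
At both Standard A: Firm 1 loses 10 − 4 = 6 by deviating; Firm 2 loses 13 − 9 = 4. Product = 6·4 = 24.
24 > 16, so both Standard A is risk-dominant. Firm 1's payoff there is 10.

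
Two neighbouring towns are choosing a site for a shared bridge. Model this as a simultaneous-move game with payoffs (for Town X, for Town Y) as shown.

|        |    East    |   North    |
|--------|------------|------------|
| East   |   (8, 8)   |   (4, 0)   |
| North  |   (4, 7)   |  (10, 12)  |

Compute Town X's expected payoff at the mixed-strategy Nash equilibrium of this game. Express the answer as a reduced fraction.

32/5

Town Y mixes with probability q on East, chosen so Town X is indifferent: 8q + 4(1−q) = 4q + 10(1−q) gives q = 3/5.
Town X's expected payoff (from either row, since indifferent) is 8·3/5 + 4·2/5 = 32/5.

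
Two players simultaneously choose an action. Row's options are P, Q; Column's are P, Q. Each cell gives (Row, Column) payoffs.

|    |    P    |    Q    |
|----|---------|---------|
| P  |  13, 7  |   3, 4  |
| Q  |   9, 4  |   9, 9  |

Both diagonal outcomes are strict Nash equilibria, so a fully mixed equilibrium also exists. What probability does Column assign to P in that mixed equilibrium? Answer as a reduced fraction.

Column's mix q on P must make Row indifferent between P and Q.
Row's payoff from P: 13q + 3(1−q). From Q: 9q + 9(1−q).
Set equal: 4q = 6(1−q) → q = 6/10 = 3/5.

3/5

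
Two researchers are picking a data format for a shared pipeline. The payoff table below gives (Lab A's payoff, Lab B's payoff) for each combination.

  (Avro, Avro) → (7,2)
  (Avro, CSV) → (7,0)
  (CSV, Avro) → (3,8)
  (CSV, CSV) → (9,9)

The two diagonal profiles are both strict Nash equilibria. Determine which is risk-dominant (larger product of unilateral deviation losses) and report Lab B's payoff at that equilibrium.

2

At both Avro: Lab A loses 7 − 3 = 4 by deviating; Lab B loses 2 − 0 = 2. Product = 4·2 = 8.
At both CSV: Lab A loses 9 − 7 = 2 by deviating; Lab B loses 9 − 8 = 1. Product = 2·1 = 2.
8 > 2, so both Avro is risk-dominant. Lab B's payoff there is 2.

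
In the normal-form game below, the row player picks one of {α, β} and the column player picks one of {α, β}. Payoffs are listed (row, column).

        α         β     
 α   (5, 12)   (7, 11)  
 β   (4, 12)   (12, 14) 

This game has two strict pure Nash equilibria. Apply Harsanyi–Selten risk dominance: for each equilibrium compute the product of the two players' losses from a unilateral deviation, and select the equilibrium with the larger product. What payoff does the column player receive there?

14

At both α: the row player loses 5 − 4 = 1 by deviating; the column player loses 12 − 11 = 1. Product = 1·1 = 1.
At both β: the row player loses 12 − 7 = 5 by deviating; the column player loses 14 − 12 = 2. Product = 5·2 = 10.
10 > 1, so both β is risk-dominant. The column player's payoff there is 14.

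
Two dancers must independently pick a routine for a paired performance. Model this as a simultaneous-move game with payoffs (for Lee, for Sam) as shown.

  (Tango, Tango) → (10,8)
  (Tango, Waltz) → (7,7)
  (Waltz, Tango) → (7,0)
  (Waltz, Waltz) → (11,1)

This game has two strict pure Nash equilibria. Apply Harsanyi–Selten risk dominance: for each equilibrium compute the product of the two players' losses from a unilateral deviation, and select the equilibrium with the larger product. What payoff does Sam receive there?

1

At both Tango: Lee loses 10 − 7 = 3 by deviating; Sam loses 8 − 7 = 1. Product = 3·1 = 3.
At both Waltz: Lee loses 11 − 7 = 4 by deviating; Sam loses 1 − 0 = 1. Product = 4·1 = 4.
4 > 3, so both Waltz is risk-dominant. Sam's payoff there is 1.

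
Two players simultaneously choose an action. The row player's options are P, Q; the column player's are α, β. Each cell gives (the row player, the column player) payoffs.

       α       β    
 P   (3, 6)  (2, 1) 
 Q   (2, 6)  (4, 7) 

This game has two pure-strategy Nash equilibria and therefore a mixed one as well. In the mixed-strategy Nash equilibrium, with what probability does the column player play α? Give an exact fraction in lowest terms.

The column player's mix q on α must make the row player indifferent between P and Q.
The row player's payoff from P: 3q + 2(1−q). From Q: 2q + 4(1−q).
Set equal: 1q = 2(1−q) → q = 2/3.

2/3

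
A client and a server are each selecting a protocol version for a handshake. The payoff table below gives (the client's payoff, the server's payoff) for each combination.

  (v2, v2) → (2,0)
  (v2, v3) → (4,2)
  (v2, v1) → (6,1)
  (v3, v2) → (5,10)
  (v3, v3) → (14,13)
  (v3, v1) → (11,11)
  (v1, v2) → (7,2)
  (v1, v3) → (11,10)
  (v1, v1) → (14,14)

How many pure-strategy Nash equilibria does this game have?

Both v3: the client gets 14 (best alternative 11); the server gets 13 (best alternative 11). Neither deviates — NE.
Both v1: the client gets 14 (best alternative 11); the server gets 14 (best alternative 10). Neither deviates — NE.
Both v2 is not a NE: the client would switch to v1 (7 > 2).
No other cell survives both best-response checks, so there are 2 pure NE.

2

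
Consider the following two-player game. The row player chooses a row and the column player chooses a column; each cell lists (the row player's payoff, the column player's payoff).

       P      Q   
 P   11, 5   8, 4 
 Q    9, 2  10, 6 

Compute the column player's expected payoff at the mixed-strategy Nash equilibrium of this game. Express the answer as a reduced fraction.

22/5

The row player mixes with probability p on P, chosen so the column player is indifferent: 5p + 2(1−p) = 4p + 6(1−p) gives p = 4/5.
The column player's expected payoff is 5·4/5 + 2·1/5 = 22/5.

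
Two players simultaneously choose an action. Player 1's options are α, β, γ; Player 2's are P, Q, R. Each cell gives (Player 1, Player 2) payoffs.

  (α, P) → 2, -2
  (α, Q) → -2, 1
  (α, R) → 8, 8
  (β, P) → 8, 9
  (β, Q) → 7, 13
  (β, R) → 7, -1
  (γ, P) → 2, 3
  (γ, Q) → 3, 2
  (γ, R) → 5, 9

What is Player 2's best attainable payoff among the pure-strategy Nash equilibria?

13

(α, R) is a pure NE (Player 1: 8 ≥ 7; Player 2: 8 ≥ 1). Player 2 gets 8.
(β, Q) is a pure NE (Player 1: 7 ≥ 3; Player 2: 13 ≥ 9). Player 2 gets 13.
Every other cell has a profitable deviation for at least one player. Highest of {8, 13} is 13.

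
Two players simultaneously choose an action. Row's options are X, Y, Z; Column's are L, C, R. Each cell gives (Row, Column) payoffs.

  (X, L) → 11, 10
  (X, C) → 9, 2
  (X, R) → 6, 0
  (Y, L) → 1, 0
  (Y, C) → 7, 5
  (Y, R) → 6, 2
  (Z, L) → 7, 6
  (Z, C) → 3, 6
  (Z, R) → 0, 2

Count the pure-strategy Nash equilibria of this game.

(X, L): Row gets 11 (best alternative 7); Column gets 10 (best alternative 2). Neither deviates — NE.
(Z, R) is not a NE: Row would switch to X (6 > 0).
No other cell survives both best-response checks, so there is 1 pure NE.

1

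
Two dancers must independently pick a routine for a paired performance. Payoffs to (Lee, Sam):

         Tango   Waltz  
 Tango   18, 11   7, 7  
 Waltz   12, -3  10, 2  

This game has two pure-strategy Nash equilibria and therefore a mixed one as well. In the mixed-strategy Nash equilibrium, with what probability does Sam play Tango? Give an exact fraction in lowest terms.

Sam's mix q on Tango must make Lee indifferent between Tango and Waltz.
Lee's payoff from Tango: 18q + 7(1−q). From Waltz: 12q + 10(1−q).
Set equal: 6q = 3(1−q) → q = 3/9 = 1/3.

1/3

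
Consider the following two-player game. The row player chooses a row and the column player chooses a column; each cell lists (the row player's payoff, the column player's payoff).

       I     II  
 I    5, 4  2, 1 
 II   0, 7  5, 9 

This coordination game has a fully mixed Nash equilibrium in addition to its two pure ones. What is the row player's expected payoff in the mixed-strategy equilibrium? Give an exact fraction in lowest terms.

25/8

The column player mixes with probability q on I, chosen so the row player is indifferent: 5q + 2(1−q) = 0q + 5(1−q) gives q = 3/8.
The row player's expected payoff (from either row, since indifferent) is 5·3/8 + 2·5/8 = 25/8.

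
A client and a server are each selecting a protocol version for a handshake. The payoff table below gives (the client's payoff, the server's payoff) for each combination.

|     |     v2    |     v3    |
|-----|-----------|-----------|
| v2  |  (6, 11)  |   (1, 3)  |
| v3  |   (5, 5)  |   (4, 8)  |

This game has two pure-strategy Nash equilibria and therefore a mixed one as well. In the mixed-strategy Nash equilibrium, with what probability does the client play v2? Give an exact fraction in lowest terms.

3/11

The client's mix p on v2 must make the server indifferent between v2 and v3.
The server's payoff from v2: 11p + 5(1−p). From v3: 3p + 8(1−p).
Set equal: 8p = 3(1−p) → p = 3/11.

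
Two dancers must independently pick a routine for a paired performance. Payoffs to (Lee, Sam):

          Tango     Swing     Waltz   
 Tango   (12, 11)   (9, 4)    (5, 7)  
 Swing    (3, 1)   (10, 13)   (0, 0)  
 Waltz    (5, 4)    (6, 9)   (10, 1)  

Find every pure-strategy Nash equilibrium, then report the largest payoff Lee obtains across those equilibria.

12

Both Tango is a pure NE (Lee: 12 ≥ 5; Sam: 11 ≥ 7). Lee gets 12.
Both Swing is a pure NE (Lee: 10 ≥ 9; Sam: 13 ≥ 1). Lee gets 10.
Every other cell has a profitable deviation for at least one player. Highest of {12, 10} is 12.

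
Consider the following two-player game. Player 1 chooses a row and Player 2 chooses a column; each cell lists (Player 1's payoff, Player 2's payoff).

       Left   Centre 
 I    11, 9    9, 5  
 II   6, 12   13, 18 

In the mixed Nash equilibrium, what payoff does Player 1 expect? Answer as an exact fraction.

Player 2 mixes with probability q on Left, chosen so Player 1 is indifferent: 11q + 9(1−q) = 6q + 13(1−q) gives q = 4/9.
Player 1's expected payoff (from either row, since indifferent) is 11·4/9 + 9·5/9 = 89/9.

89/9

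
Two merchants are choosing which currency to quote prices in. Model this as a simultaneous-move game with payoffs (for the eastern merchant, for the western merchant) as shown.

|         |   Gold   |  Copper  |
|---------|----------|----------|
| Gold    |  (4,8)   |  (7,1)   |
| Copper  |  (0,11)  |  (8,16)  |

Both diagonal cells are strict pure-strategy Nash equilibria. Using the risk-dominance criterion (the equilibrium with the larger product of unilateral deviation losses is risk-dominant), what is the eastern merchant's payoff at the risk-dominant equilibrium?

At both Gold: the eastern merchant loses 4 − 0 = 4 by deviating; the western merchant loses 8 − 1 = 7. Product = 4·7 = 28.
At both Copper: the eastern merchant loses 8 − 7 = 1 by deviating; the western merchant loses 16 − 11 = 5. Product = 1·5 = 5.
28 > 5, so both Gold is risk-dominant. The eastern merchant's payoff there is 4.

4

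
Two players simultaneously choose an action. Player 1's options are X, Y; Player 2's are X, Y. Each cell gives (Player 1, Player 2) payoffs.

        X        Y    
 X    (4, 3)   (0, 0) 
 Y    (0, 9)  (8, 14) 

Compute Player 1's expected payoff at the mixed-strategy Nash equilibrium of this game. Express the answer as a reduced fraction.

8/3

Player 2 mixes with probability q on X, chosen so Player 1 is indifferent: 4q + 0(1−q) = 0q + 8(1−q) gives q = 2/3.
Player 1's expected payoff (from either row, since indifferent) is 4·2/3 + 0·1/3 = 8/3.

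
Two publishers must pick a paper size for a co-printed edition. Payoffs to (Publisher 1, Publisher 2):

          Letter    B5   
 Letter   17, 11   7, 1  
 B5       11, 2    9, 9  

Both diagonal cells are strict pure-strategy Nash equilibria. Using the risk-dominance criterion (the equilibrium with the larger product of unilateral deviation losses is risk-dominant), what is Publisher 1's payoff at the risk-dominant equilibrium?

17

At both Letter: Publisher 1 loses 17 − 11 = 6 by deviating; Publisher 2 loses 11 − 1 = 10. Product = 6·10 = 60.
At both B5: Publisher 1 loses 9 − 7 = 2 by deviating; Publisher 2 loses 9 − 2 = 7. Product = 2·7 = 14.
60 > 14, so both Letter is risk-dominant. Publisher 1's payoff there is 17.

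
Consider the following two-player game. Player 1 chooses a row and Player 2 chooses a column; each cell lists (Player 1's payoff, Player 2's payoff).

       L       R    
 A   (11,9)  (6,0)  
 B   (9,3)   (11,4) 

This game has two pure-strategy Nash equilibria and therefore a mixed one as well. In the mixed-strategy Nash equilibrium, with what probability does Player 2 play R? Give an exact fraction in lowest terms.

2/7

Player 2's mix q on L must make Player 1 indifferent between A and B.
Player 1's payoff from A: 11q + 6(1−q). From B: 9q + 11(1−q).
Set equal: 2q = 5(1−q) → q = 5/7.
Probability on R is 1 − 5/7 = 2/7.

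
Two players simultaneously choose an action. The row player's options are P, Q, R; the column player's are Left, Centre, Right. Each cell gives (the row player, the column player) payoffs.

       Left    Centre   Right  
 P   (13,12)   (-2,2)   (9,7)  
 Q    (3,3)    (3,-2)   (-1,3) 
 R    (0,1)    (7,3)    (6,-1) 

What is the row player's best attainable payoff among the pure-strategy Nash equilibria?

(P, Left) is a pure NE (the row player: 13 ≥ 3; the column player: 12 ≥ 7). The row player gets 13.
(R, Centre) is a pure NE (the row player: 7 ≥ 3; the column player: 3 ≥ 1). The row player gets 7.
Every other cell has a profitable deviation for at least one player. Highest of {13, 7} is 13.

13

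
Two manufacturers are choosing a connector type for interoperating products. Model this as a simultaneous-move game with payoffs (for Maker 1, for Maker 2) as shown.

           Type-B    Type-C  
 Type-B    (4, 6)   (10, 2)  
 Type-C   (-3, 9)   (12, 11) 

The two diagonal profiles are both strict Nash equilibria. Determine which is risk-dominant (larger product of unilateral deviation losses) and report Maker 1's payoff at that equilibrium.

At both Type-B: Maker 1 loses 4 − (-3) = 7 by deviating; Maker 2 loses 6 − 2 = 4. Product = 7·4 = 28.
At both Type-C: Maker 1 loses 12 − 10 = 2 by deviating; Maker 2 loses 11 − 9 = 2. Product = 2·2 = 4.
28 > 4, so both Type-B is risk-dominant. Maker 1's payoff there is 4.

4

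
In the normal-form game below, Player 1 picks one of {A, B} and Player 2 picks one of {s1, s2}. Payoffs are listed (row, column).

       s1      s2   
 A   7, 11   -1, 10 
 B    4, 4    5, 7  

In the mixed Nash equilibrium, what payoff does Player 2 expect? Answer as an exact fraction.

Player 1 mixes with probability p on A, chosen so Player 2 is indifferent: 11p + 4(1−p) = 10p + 7(1−p) gives p = 3/4.
Player 2's expected payoff is 11·3/4 + 4·1/4 = 37/4.

37/4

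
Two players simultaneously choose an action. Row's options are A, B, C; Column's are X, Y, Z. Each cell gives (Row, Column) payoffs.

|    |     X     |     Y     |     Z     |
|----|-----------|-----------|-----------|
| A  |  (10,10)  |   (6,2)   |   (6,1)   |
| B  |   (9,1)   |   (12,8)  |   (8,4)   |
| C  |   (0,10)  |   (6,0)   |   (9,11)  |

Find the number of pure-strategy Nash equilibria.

(A, X): Row gets 10 (best alternative 9); Column gets 10 (best alternative 2). Neither deviates — NE.
(B, Y): Row gets 12 (best alternative 6); Column gets 8 (best alternative 4). Neither deviates — NE.
(C, Z): Row gets 9 (best alternative 8); Column gets 11 (best alternative 10). Neither deviates — NE.
(B, X) is not a NE: Row would switch to A (10 > 9).
No other cell survives both best-response checks, so there are 3 pure NE.

3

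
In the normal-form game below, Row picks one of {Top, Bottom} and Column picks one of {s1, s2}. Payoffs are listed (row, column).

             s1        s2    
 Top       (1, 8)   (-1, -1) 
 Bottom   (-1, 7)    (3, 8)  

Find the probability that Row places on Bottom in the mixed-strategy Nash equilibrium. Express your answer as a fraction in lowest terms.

9/10

Row's mix p on Top must make Column indifferent between s1 and s2.
Column's payoff from s1: 8p + 7(1−p). From s2: (-1)p + 8(1−p).
Set equal: 9p = 1(1−p) → p = 1/10.
Probability on Bottom is 1 − 1/10 = 9/10.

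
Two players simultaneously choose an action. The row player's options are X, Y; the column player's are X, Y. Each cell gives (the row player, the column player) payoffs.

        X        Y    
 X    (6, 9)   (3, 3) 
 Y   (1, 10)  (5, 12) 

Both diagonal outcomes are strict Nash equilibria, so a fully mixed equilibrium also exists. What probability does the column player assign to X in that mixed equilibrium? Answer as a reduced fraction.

The column player's mix q on X must make the row player indifferent between X and Y.
The row player's payoff from X: 6q + 3(1−q). From Y: 1q + 5(1−q).
Set equal: 5q = 2(1−q) → q = 2/7.

2/7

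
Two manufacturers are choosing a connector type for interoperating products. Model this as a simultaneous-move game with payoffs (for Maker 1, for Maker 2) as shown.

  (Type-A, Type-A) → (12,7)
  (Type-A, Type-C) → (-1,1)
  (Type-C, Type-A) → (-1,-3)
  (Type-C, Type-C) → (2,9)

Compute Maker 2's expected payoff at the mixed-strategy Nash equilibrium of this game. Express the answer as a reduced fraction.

11/3

Maker 1 mixes with probability p on Type-A, chosen so Maker 2 is indifferent: 7p + (-3)(1−p) = 1p + 9(1−p) gives p = 2/3.
Maker 2's expected payoff is 7·2/3 + (-3)·1/3 = 11/3.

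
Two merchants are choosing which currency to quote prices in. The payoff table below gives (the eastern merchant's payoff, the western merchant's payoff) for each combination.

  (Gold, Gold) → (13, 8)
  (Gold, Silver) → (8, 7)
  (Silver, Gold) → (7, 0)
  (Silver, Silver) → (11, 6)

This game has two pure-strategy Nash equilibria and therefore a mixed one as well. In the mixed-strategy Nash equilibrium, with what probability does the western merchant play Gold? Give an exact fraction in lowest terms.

The western merchant's mix q on Gold must make the eastern merchant indifferent between Gold and Silver.
The eastern merchant's payoff from Gold: 13q + 8(1−q). From Silver: 7q + 11(1−q).
Set equal: 6q = 3(1−q) → q = 3/9 = 1/3.

1/3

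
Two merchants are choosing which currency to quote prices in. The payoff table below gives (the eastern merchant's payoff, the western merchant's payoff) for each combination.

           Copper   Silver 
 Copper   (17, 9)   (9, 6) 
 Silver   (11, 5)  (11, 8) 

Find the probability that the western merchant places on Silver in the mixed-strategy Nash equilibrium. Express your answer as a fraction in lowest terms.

3/4

The western merchant's mix q on Copper must make the eastern merchant indifferent between Copper and Silver.
The eastern merchant's payoff from Copper: 17q + 9(1−q). From Silver: 11q + 11(1−q).
Set equal: 6q = 2(1−q) → q = 2/8 = 1/4.
Probability on Silver is 1 − 1/4 = 3/4.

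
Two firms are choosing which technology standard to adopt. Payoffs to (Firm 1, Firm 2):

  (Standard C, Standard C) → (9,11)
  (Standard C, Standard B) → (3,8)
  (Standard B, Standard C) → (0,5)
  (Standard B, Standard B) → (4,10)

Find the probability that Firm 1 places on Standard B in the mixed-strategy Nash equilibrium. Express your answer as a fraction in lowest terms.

Firm 1's mix p on Standard C must make Firm 2 indifferent between Standard C and Standard B.
Firm 2's payoff from Standard C: 11p + 5(1−p). From Standard B: 8p + 10(1−p).
Set equal: 3p = 5(1−p) → p = 5/8.
Probability on Standard B is 1 − 5/8 = 3/8.

3/8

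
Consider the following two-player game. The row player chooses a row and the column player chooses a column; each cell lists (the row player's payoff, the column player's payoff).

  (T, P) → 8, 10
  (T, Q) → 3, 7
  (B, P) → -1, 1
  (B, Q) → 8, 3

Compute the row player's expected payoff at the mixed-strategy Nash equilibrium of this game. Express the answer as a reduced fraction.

67/14

The column player mixes with probability q on P, chosen so the row player is indifferent: 8q + 3(1−q) = (-1)q + 8(1−q) gives q = 5/14.
The row player's expected payoff (from either row, since indifferent) is 8·5/14 + 3·9/14 = 67/14.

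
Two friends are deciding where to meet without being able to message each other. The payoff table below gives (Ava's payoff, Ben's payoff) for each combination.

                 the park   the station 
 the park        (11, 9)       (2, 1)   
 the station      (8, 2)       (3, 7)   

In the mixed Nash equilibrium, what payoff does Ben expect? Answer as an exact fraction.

61/13

Ava mixes with probability p on the park, chosen so Ben is indifferent: 9p + 2(1−p) = 1p + 7(1−p) gives p = 5/13.
Ben's expected payoff is 9·5/13 + 2·8/13 = 61/13.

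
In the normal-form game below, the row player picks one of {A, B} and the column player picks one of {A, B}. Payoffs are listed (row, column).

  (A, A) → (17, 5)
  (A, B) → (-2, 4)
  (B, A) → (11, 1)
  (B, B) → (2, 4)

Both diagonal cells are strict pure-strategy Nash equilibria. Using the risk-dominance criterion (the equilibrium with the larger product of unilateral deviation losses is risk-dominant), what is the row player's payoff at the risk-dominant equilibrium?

At both A: the row player loses 17 − 11 = 6 by deviating; the column player loses 5 − 4 = 1. Product = 6·1 = 6.
At both B: the row player loses 2 − (-2) = 4 by deviating; the column player loses 4 − 1 = 3. Product = 4·3 = 12.
12 > 6, so both B is risk-dominant. The row player's payoff there is 2.

2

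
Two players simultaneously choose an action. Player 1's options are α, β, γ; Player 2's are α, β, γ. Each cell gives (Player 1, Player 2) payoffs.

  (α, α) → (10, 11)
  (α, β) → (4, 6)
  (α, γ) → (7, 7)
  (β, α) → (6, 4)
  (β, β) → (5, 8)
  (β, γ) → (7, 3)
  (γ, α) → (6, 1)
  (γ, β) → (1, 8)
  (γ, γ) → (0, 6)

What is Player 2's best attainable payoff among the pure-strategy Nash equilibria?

11

Both α is a pure NE (Player 1: 10 ≥ 6; Player 2: 11 ≥ 7). Player 2 gets 11.
Both β is a pure NE (Player 1: 5 ≥ 4; Player 2: 8 ≥ 4). Player 2 gets 8.
Every other cell has a profitable deviation for at least one player. Highest of {11, 8} is 11.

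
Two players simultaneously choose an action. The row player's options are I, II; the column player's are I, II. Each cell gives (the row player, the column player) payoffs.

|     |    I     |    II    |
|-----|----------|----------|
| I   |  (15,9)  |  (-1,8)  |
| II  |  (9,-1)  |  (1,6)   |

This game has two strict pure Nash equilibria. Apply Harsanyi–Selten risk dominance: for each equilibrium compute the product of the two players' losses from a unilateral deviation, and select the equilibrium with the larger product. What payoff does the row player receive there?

At both I: the row player loses 15 − 9 = 6 by deviating; the column player loses 9 − 8 = 1. Product = 6·1 = 6.
At both II: the row player loses 1 − (-1) = 2 by deviating; the column player loses 6 − (-1) = 7. Product = 2·7 = 14.
14 > 6, so both II is risk-dominant. The row player's payoff there is 1.

1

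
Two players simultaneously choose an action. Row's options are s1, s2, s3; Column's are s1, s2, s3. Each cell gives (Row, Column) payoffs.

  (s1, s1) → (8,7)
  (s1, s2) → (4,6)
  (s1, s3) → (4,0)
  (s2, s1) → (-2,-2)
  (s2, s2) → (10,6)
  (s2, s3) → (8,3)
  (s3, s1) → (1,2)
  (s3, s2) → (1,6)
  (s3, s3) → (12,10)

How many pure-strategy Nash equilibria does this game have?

Both s1: Row gets 8 (best alternative 1); Column gets 7 (best alternative 6). Neither deviates — NE.
Both s2: Row gets 10 (best alternative 4); Column gets 6 (best alternative 3). Neither deviates — NE.
Both s3: Row gets 12 (best alternative 8); Column gets 10 (best alternative 6). Neither deviates — NE.
(s1, s2) is not a NE: Row would switch to s2 (10 > 4).
No other cell survives both best-response checks, so there are 3 pure NE.

3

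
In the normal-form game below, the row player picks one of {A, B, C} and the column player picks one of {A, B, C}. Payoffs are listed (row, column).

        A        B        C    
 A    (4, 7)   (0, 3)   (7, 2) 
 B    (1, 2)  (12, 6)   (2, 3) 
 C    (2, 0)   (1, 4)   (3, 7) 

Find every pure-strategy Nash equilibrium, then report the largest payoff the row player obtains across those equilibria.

12

Both A is a pure NE (the row player: 4 ≥ 2; the column player: 7 ≥ 3). The row player gets 4.
Both B is a pure NE (the row player: 12 ≥ 1; the column player: 6 ≥ 3). The row player gets 12.
Every other cell has a profitable deviation for at least one player. Highest of {4, 12} is 12.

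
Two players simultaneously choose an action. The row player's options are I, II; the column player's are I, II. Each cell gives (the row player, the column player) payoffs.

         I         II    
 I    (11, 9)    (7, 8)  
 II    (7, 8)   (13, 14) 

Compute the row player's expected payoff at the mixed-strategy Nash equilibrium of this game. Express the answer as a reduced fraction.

47/5

The column player mixes with probability q on I, chosen so the row player is indifferent: 11q + 7(1−q) = 7q + 13(1−q) gives q = 3/5.
The row player's expected payoff (from either row, since indifferent) is 11·3/5 + 7·2/5 = 47/5.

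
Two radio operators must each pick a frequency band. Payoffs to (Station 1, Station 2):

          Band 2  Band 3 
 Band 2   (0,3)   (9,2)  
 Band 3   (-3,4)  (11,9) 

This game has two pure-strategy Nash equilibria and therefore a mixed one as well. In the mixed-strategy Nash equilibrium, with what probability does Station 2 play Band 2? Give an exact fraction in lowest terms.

2/5

Station 2's mix q on Band 2 must make Station 1 indifferent between Band 2 and Band 3.
Station 1's payoff from Band 2: 0q + 9(1−q). From Band 3: (-3)q + 11(1−q).
Set equal: 3q = 2(1−q) → q = 2/5.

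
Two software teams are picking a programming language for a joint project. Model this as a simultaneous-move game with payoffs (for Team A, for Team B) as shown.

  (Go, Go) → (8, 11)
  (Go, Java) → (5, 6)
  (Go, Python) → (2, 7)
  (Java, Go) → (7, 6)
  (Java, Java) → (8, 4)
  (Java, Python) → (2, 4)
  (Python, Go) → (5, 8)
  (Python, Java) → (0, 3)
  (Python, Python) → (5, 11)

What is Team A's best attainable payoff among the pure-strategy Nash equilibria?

8

Both Go is a pure NE (Team A: 8 ≥ 7; Team B: 11 ≥ 7). Team A gets 8.
Both Python is a pure NE (Team A: 5 ≥ 2; Team B: 11 ≥ 8). Team A gets 5.
Every other cell has a profitable deviation for at least one player. Highest of {8, 5} is 8.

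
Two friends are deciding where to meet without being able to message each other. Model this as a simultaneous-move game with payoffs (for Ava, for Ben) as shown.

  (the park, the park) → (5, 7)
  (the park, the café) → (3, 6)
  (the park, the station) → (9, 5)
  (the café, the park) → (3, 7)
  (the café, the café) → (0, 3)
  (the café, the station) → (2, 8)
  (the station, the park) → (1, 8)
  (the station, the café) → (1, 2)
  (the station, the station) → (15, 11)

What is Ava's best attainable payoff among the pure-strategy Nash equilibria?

Both the park is a pure NE (Ava: 5 ≥ 3; Ben: 7 ≥ 6). Ava gets 5.
Both the station is a pure NE (Ava: 15 ≥ 9; Ben: 11 ≥ 8). Ava gets 15.
Every other cell has a profitable deviation for at least one player. Highest of {5, 15} is 15.

15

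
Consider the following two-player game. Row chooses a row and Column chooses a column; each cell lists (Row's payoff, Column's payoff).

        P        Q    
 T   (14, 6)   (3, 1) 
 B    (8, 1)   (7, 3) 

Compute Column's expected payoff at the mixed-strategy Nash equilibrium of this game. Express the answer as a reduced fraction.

17/7

Row mixes with probability p on T, chosen so Column is indifferent: 6p + 1(1−p) = 1p + 3(1−p) gives p = 2/7.
Column's expected payoff is 6·2/7 + 1·5/7 = 17/7.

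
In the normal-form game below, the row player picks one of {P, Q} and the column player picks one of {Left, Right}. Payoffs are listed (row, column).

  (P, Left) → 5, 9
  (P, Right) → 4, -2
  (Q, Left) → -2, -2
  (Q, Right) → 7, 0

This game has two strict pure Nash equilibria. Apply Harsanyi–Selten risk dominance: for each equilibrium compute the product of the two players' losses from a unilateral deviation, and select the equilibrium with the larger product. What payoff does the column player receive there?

At (P, Left): the row player loses 5 − (-2) = 7 by deviating; the column player loses 9 − (-2) = 11. Product = 7·11 = 77.
At (Q, Right): the row player loses 7 − 4 = 3 by deviating; the column player loses 0 − (-2) = 2. Product = 3·2 = 6.
77 > 6, so (P, Left) is risk-dominant. The column player's payoff there is 9.

9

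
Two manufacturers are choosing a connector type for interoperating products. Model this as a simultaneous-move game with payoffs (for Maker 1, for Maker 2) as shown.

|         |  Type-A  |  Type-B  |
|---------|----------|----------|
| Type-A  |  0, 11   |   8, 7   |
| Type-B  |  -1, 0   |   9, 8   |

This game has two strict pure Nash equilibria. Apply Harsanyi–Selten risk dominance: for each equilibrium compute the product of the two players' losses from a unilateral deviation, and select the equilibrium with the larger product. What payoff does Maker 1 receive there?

At both Type-A: Maker 1 loses 0 − (-1) = 1 by deviating; Maker 2 loses 11 − 7 = 4. Product = 1·4 = 4.
At both Type-B: Maker 1 loses 9 − 8 = 1 by deviating; Maker 2 loses 8 − 0 = 8. Product = 1·8 = 8.
8 > 4, so both Type-B is risk-dominant. Maker 1's payoff there is 9.

9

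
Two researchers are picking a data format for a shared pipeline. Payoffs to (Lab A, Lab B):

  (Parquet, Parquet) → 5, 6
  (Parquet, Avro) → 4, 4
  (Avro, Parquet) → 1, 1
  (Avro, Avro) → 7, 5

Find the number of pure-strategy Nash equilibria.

2

Both Parquet: Lab A gets 5 (best alternative 1); Lab B gets 6 (best alternative 4). Neither deviates — NE.
Both Avro: Lab A gets 7 (best alternative 4); Lab B gets 5 (best alternative 1). Neither deviates — NE.
(Parquet, Avro) is not a NE: Lab A would switch to Avro (7 > 4).
No other cell survives both best-response checks, so there are 2 pure NE.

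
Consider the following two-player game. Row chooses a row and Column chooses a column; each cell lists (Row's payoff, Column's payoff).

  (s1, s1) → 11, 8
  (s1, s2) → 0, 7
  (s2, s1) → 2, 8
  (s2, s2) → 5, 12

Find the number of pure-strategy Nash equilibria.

2

Both s1: Row gets 11 (best alternative 2); Column gets 8 (best alternative 7). Neither deviates — NE.
Both s2: Row gets 5 (best alternative 0); Column gets 12 (best alternative 8). Neither deviates — NE.
(s2, s1) is not a NE: Row would switch to s1 (11 > 2).
No other cell survives both best-response checks, so there are 2 pure NE.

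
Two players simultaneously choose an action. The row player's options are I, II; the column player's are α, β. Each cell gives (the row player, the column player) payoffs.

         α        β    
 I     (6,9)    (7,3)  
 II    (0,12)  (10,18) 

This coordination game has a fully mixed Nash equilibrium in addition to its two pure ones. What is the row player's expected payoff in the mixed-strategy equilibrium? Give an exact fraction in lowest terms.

20/3

The column player mixes with probability q on α, chosen so the row player is indifferent: 6q + 7(1−q) = 0q + 10(1−q) gives q = 1/3.
The row player's expected payoff (from either row, since indifferent) is 6·1/3 + 7·2/3 = 20/3.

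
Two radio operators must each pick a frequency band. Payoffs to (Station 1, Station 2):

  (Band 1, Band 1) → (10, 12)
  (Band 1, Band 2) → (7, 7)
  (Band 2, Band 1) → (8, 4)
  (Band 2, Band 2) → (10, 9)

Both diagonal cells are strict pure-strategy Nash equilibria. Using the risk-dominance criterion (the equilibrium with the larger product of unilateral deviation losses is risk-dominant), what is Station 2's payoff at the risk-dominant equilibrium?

At both Band 1: Station 1 loses 10 − 8 = 2 by deviating; Station 2 loses 12 − 7 = 5. Product = 2·5 = 10.
At both Band 2: Station 1 loses 10 − 7 = 3 by deviating; Station 2 loses 9 − 4 = 5. Product = 3·5 = 15.
15 > 10, so both Band 2 is risk-dominant. Station 2's payoff there is 9.

9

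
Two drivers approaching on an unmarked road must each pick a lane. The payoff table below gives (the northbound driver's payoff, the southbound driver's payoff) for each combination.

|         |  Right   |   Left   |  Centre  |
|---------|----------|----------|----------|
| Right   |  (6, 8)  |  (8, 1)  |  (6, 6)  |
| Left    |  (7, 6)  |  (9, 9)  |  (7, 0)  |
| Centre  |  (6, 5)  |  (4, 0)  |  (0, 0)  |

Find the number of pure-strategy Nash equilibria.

1

Both Left: the northbound driver gets 9 (best alternative 8); the southbound driver gets 9 (best alternative 6). Neither deviates — NE.
Both Centre is not a NE: the northbound driver would switch to Left (7 > 0).
No other cell survives both best-response checks, so there is 1 pure NE.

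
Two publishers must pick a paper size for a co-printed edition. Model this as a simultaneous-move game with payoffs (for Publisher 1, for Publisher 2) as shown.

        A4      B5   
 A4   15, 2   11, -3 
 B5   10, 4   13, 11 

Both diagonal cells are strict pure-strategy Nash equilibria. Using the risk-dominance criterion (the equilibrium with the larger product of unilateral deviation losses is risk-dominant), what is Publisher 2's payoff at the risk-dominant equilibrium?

At both A4: Publisher 1 loses 15 − 10 = 5 by deviating; Publisher 2 loses 2 − (-3) = 5. Product = 5·5 = 25.
At both B5: Publisher 1 loses 13 − 11 = 2 by deviating; Publisher 2 loses 11 − 4 = 7. Product = 2·7 = 14.
25 > 14, so both A4 is risk-dominant. Publisher 2's payoff there is 2.

2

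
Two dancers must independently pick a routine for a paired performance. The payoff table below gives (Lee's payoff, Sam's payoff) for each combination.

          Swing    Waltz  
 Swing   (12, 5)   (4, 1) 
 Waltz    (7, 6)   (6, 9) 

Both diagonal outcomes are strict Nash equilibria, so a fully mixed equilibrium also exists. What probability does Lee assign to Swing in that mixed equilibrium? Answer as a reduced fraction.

3/7

Lee's mix p on Swing must make Sam indifferent between Swing and Waltz.
Sam's payoff from Swing: 5p + 6(1−p). From Waltz: 1p + 9(1−p).
Set equal: 4p = 3(1−p) → p = 3/7.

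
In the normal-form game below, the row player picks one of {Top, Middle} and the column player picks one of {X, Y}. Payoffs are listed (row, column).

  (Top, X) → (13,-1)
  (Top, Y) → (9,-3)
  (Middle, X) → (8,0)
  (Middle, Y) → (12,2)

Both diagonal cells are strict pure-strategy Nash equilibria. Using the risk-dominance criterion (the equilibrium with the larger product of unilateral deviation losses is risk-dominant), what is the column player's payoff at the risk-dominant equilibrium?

At (Top, X): the row player loses 13 − 8 = 5 by deviating; the column player loses -1 − (-3) = 2. Product = 5·2 = 10.
At (Middle, Y): the row player loses 12 − 9 = 3 by deviating; the column player loses 2 − 0 = 2. Product = 3·2 = 6.
10 > 6, so (Top, X) is risk-dominant. The column player's payoff there is -1.

-1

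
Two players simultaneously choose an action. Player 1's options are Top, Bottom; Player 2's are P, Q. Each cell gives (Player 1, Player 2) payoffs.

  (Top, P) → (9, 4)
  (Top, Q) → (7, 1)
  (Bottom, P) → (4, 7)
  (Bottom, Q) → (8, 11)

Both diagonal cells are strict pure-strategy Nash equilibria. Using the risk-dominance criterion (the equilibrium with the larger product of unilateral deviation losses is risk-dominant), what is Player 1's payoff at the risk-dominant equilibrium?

At (Top, P): Player 1 loses 9 − 4 = 5 by deviating; Player 2 loses 4 − 1 = 3. Product = 5·3 = 15.
At (Bottom, Q): Player 1 loses 8 − 7 = 1 by deviating; Player 2 loses 11 − 7 = 4. Product = 1·4 = 4.
15 > 4, so (Top, P) is risk-dominant. Player 1's payoff there is 9.

9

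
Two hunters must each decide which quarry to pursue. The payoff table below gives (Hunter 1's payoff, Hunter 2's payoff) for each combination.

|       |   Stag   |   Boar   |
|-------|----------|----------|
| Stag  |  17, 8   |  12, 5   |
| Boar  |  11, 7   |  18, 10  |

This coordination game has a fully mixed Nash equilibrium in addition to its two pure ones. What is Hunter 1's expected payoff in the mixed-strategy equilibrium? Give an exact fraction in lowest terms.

Hunter 2 mixes with probability q on Stag, chosen so Hunter 1 is indifferent: 17q + 12(1−q) = 11q + 18(1−q) gives q = 1/2.
Hunter 1's expected payoff (from either row, since indifferent) is 17·1/2 + 12·1/2 = 29/2.

29/2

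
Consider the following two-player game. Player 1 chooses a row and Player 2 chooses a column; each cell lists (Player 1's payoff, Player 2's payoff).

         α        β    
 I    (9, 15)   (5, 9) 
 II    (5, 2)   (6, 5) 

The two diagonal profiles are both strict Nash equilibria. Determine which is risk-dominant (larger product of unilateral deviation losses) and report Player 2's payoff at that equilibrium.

At (I, α): Player 1 loses 9 − 5 = 4 by deviating; Player 2 loses 15 − 9 = 6. Product = 4·6 = 24.
At (II, β): Player 1 loses 6 − 5 = 1 by deviating; Player 2 loses 5 − 2 = 3. Product = 1·3 = 3.
24 > 3, so (I, α) is risk-dominant. Player 2's payoff there is 15.

15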